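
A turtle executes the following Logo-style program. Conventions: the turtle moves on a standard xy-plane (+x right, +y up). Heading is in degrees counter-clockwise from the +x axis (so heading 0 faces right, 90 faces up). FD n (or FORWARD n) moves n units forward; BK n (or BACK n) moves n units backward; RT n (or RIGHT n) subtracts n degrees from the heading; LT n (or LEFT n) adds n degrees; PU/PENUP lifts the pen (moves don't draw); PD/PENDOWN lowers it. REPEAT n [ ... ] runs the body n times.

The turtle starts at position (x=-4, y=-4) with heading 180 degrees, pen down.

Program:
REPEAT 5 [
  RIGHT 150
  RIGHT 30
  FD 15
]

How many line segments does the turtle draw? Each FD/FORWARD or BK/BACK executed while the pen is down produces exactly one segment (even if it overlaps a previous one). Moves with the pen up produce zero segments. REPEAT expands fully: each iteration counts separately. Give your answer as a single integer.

Answer: 5

Derivation:
Executing turtle program step by step:
Start: pos=(-4,-4), heading=180, pen down
REPEAT 5 [
  -- iteration 1/5 --
  RT 150: heading 180 -> 30
  RT 30: heading 30 -> 0
  FD 15: (-4,-4) -> (11,-4) [heading=0, draw]
  -- iteration 2/5 --
  RT 150: heading 0 -> 210
  RT 30: heading 210 -> 180
  FD 15: (11,-4) -> (-4,-4) [heading=180, draw]
  -- iteration 3/5 --
  RT 150: heading 180 -> 30
  RT 30: heading 30 -> 0
  FD 15: (-4,-4) -> (11,-4) [heading=0, draw]
  -- iteration 4/5 --
  RT 150: heading 0 -> 210
  RT 30: heading 210 -> 180
  FD 15: (11,-4) -> (-4,-4) [heading=180, draw]
  -- iteration 5/5 --
  RT 150: heading 180 -> 30
  RT 30: heading 30 -> 0
  FD 15: (-4,-4) -> (11,-4) [heading=0, draw]
]
Final: pos=(11,-4), heading=0, 5 segment(s) drawn
Segments drawn: 5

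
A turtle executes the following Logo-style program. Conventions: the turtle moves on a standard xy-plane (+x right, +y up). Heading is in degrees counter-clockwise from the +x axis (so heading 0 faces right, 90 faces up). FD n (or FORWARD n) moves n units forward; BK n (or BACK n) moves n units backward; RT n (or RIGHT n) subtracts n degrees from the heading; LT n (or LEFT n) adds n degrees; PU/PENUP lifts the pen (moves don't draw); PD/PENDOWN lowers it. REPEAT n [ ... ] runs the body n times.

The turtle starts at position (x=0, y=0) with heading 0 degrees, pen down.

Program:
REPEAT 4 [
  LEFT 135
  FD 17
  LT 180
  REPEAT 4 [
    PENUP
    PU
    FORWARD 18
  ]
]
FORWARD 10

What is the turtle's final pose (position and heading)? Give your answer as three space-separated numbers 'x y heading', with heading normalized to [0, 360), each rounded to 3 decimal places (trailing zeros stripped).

Executing turtle program step by step:
Start: pos=(0,0), heading=0, pen down
REPEAT 4 [
  -- iteration 1/4 --
  LT 135: heading 0 -> 135
  FD 17: (0,0) -> (-12.021,12.021) [heading=135, draw]
  LT 180: heading 135 -> 315
  REPEAT 4 [
    -- iteration 1/4 --
    PU: pen up
    PU: pen up
    FD 18: (-12.021,12.021) -> (0.707,-0.707) [heading=315, move]
    -- iteration 2/4 --
    PU: pen up
    PU: pen up
    FD 18: (0.707,-0.707) -> (13.435,-13.435) [heading=315, move]
    -- iteration 3/4 --
    PU: pen up
    PU: pen up
    FD 18: (13.435,-13.435) -> (26.163,-26.163) [heading=315, move]
    -- iteration 4/4 --
    PU: pen up
    PU: pen up
    FD 18: (26.163,-26.163) -> (38.891,-38.891) [heading=315, move]
  ]
  -- iteration 2/4 --
  LT 135: heading 315 -> 90
  FD 17: (38.891,-38.891) -> (38.891,-21.891) [heading=90, move]
  LT 180: heading 90 -> 270
  REPEAT 4 [
    -- iteration 1/4 --
    PU: pen up
    PU: pen up
    FD 18: (38.891,-21.891) -> (38.891,-39.891) [heading=270, move]
    -- iteration 2/4 --
    PU: pen up
    PU: pen up
    FD 18: (38.891,-39.891) -> (38.891,-57.891) [heading=270, move]
    -- iteration 3/4 --
    PU: pen up
    PU: pen up
    FD 18: (38.891,-57.891) -> (38.891,-75.891) [heading=270, move]
    -- iteration 4/4 --
    PU: pen up
    PU: pen up
    FD 18: (38.891,-75.891) -> (38.891,-93.891) [heading=270, move]
  ]
  -- iteration 3/4 --
  LT 135: heading 270 -> 45
  FD 17: (38.891,-93.891) -> (50.912,-81.87) [heading=45, move]
  LT 180: heading 45 -> 225
  REPEAT 4 [
    -- iteration 1/4 --
    PU: pen up
    PU: pen up
    FD 18: (50.912,-81.87) -> (38.184,-94.598) [heading=225, move]
    -- iteration 2/4 --
    PU: pen up
    PU: pen up
    FD 18: (38.184,-94.598) -> (25.456,-107.326) [heading=225, move]
    -- iteration 3/4 --
    PU: pen up
    PU: pen up
    FD 18: (25.456,-107.326) -> (12.728,-120.054) [heading=225, move]
    -- iteration 4/4 --
    PU: pen up
    PU: pen up
    FD 18: (12.728,-120.054) -> (0,-132.782) [heading=225, move]
  ]
  -- iteration 4/4 --
  LT 135: heading 225 -> 0
  FD 17: (0,-132.782) -> (17,-132.782) [heading=0, move]
  LT 180: heading 0 -> 180
  REPEAT 4 [
    -- iteration 1/4 --
    PU: pen up
    PU: pen up
    FD 18: (17,-132.782) -> (-1,-132.782) [heading=180, move]
    -- iteration 2/4 --
    PU: pen up
    PU: pen up
    FD 18: (-1,-132.782) -> (-19,-132.782) [heading=180, move]
    -- iteration 3/4 --
    PU: pen up
    PU: pen up
    FD 18: (-19,-132.782) -> (-37,-132.782) [heading=180, move]
    -- iteration 4/4 --
    PU: pen up
    PU: pen up
    FD 18: (-37,-132.782) -> (-55,-132.782) [heading=180, move]
  ]
]
FD 10: (-55,-132.782) -> (-65,-132.782) [heading=180, move]
Final: pos=(-65,-132.782), heading=180, 1 segment(s) drawn

Answer: -65 -132.782 180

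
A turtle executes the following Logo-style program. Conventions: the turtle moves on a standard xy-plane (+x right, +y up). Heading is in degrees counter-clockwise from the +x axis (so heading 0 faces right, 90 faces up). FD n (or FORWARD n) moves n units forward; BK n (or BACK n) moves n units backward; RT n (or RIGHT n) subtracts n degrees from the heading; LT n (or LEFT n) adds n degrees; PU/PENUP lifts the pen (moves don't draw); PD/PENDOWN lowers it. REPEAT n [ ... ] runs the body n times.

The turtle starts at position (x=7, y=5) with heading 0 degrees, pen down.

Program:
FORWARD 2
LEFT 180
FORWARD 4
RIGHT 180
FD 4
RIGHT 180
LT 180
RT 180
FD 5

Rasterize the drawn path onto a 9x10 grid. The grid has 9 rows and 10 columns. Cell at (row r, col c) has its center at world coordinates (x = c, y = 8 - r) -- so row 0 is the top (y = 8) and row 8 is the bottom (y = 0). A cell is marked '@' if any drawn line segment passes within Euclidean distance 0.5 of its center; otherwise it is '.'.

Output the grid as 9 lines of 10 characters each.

Answer: ..........
..........
..........
....@@@@@@
..........
..........
..........
..........
..........

Derivation:
Segment 0: (7,5) -> (9,5)
Segment 1: (9,5) -> (5,5)
Segment 2: (5,5) -> (9,5)
Segment 3: (9,5) -> (4,5)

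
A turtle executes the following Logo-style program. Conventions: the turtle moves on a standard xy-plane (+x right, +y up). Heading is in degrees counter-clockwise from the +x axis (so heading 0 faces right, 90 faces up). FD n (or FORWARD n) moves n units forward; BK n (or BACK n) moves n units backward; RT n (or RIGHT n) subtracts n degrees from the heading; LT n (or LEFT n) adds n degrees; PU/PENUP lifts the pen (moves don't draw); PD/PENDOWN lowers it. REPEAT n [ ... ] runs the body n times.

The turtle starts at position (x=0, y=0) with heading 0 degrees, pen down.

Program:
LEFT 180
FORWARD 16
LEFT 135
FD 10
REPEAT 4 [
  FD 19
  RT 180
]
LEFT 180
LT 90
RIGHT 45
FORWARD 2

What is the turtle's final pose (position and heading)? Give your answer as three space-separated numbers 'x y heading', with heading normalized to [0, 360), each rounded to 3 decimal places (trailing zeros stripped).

Answer: -10.929 -7.071 180

Derivation:
Executing turtle program step by step:
Start: pos=(0,0), heading=0, pen down
LT 180: heading 0 -> 180
FD 16: (0,0) -> (-16,0) [heading=180, draw]
LT 135: heading 180 -> 315
FD 10: (-16,0) -> (-8.929,-7.071) [heading=315, draw]
REPEAT 4 [
  -- iteration 1/4 --
  FD 19: (-8.929,-7.071) -> (4.506,-20.506) [heading=315, draw]
  RT 180: heading 315 -> 135
  -- iteration 2/4 --
  FD 19: (4.506,-20.506) -> (-8.929,-7.071) [heading=135, draw]
  RT 180: heading 135 -> 315
  -- iteration 3/4 --
  FD 19: (-8.929,-7.071) -> (4.506,-20.506) [heading=315, draw]
  RT 180: heading 315 -> 135
  -- iteration 4/4 --
  FD 19: (4.506,-20.506) -> (-8.929,-7.071) [heading=135, draw]
  RT 180: heading 135 -> 315
]
LT 180: heading 315 -> 135
LT 90: heading 135 -> 225
RT 45: heading 225 -> 180
FD 2: (-8.929,-7.071) -> (-10.929,-7.071) [heading=180, draw]
Final: pos=(-10.929,-7.071), heading=180, 7 segment(s) drawn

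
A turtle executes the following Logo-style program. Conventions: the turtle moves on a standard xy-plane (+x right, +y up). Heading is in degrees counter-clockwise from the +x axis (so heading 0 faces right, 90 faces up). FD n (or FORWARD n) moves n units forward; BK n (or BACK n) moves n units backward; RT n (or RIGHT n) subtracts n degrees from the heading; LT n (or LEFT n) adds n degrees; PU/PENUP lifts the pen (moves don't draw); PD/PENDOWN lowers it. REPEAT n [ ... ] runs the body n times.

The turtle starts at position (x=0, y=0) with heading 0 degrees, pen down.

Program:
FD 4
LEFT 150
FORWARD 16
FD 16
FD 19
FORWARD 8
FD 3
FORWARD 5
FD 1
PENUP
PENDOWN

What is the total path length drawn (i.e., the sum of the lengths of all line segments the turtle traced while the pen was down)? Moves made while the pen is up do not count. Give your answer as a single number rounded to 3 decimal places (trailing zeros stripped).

Executing turtle program step by step:
Start: pos=(0,0), heading=0, pen down
FD 4: (0,0) -> (4,0) [heading=0, draw]
LT 150: heading 0 -> 150
FD 16: (4,0) -> (-9.856,8) [heading=150, draw]
FD 16: (-9.856,8) -> (-23.713,16) [heading=150, draw]
FD 19: (-23.713,16) -> (-40.167,25.5) [heading=150, draw]
FD 8: (-40.167,25.5) -> (-47.095,29.5) [heading=150, draw]
FD 3: (-47.095,29.5) -> (-49.694,31) [heading=150, draw]
FD 5: (-49.694,31) -> (-54.024,33.5) [heading=150, draw]
FD 1: (-54.024,33.5) -> (-54.89,34) [heading=150, draw]
PU: pen up
PD: pen down
Final: pos=(-54.89,34), heading=150, 8 segment(s) drawn

Segment lengths:
  seg 1: (0,0) -> (4,0), length = 4
  seg 2: (4,0) -> (-9.856,8), length = 16
  seg 3: (-9.856,8) -> (-23.713,16), length = 16
  seg 4: (-23.713,16) -> (-40.167,25.5), length = 19
  seg 5: (-40.167,25.5) -> (-47.095,29.5), length = 8
  seg 6: (-47.095,29.5) -> (-49.694,31), length = 3
  seg 7: (-49.694,31) -> (-54.024,33.5), length = 5
  seg 8: (-54.024,33.5) -> (-54.89,34), length = 1
Total = 72

Answer: 72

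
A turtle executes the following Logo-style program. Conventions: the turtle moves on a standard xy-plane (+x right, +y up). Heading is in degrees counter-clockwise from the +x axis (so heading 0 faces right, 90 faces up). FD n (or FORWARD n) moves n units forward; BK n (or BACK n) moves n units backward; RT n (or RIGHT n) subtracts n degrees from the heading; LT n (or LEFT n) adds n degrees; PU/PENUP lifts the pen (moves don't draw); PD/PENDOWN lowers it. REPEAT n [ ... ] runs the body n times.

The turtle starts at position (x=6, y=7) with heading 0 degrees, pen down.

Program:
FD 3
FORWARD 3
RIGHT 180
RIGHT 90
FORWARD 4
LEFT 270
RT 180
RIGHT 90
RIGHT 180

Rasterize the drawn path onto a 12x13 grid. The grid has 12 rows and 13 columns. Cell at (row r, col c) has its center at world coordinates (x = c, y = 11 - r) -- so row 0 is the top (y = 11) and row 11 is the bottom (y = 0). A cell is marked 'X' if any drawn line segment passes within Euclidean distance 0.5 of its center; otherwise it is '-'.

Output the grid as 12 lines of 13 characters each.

Answer: ------------X
------------X
------------X
------------X
------XXXXXXX
-------------
-------------
-------------
-------------
-------------
-------------
-------------

Derivation:
Segment 0: (6,7) -> (9,7)
Segment 1: (9,7) -> (12,7)
Segment 2: (12,7) -> (12,11)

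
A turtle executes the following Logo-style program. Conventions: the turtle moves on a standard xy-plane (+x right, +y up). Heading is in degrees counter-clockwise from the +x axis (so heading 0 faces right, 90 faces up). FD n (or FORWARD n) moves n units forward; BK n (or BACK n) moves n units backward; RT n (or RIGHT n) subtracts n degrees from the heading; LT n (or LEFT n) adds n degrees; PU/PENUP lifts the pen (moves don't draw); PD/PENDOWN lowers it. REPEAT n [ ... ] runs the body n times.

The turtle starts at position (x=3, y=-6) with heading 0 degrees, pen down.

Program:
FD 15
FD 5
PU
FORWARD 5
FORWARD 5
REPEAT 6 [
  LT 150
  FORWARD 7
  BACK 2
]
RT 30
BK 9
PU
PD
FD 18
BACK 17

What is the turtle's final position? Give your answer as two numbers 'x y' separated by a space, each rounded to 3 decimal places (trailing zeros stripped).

Executing turtle program step by step:
Start: pos=(3,-6), heading=0, pen down
FD 15: (3,-6) -> (18,-6) [heading=0, draw]
FD 5: (18,-6) -> (23,-6) [heading=0, draw]
PU: pen up
FD 5: (23,-6) -> (28,-6) [heading=0, move]
FD 5: (28,-6) -> (33,-6) [heading=0, move]
REPEAT 6 [
  -- iteration 1/6 --
  LT 150: heading 0 -> 150
  FD 7: (33,-6) -> (26.938,-2.5) [heading=150, move]
  BK 2: (26.938,-2.5) -> (28.67,-3.5) [heading=150, move]
  -- iteration 2/6 --
  LT 150: heading 150 -> 300
  FD 7: (28.67,-3.5) -> (32.17,-9.562) [heading=300, move]
  BK 2: (32.17,-9.562) -> (31.17,-7.83) [heading=300, move]
  -- iteration 3/6 --
  LT 150: heading 300 -> 90
  FD 7: (31.17,-7.83) -> (31.17,-0.83) [heading=90, move]
  BK 2: (31.17,-0.83) -> (31.17,-2.83) [heading=90, move]
  -- iteration 4/6 --
  LT 150: heading 90 -> 240
  FD 7: (31.17,-2.83) -> (27.67,-8.892) [heading=240, move]
  BK 2: (27.67,-8.892) -> (28.67,-7.16) [heading=240, move]
  -- iteration 5/6 --
  LT 150: heading 240 -> 30
  FD 7: (28.67,-7.16) -> (34.732,-3.66) [heading=30, move]
  BK 2: (34.732,-3.66) -> (33,-4.66) [heading=30, move]
  -- iteration 6/6 --
  LT 150: heading 30 -> 180
  FD 7: (33,-4.66) -> (26,-4.66) [heading=180, move]
  BK 2: (26,-4.66) -> (28,-4.66) [heading=180, move]
]
RT 30: heading 180 -> 150
BK 9: (28,-4.66) -> (35.794,-9.16) [heading=150, move]
PU: pen up
PD: pen down
FD 18: (35.794,-9.16) -> (20.206,-0.16) [heading=150, draw]
BK 17: (20.206,-0.16) -> (34.928,-8.66) [heading=150, draw]
Final: pos=(34.928,-8.66), heading=150, 4 segment(s) drawn

Answer: 34.928 -8.66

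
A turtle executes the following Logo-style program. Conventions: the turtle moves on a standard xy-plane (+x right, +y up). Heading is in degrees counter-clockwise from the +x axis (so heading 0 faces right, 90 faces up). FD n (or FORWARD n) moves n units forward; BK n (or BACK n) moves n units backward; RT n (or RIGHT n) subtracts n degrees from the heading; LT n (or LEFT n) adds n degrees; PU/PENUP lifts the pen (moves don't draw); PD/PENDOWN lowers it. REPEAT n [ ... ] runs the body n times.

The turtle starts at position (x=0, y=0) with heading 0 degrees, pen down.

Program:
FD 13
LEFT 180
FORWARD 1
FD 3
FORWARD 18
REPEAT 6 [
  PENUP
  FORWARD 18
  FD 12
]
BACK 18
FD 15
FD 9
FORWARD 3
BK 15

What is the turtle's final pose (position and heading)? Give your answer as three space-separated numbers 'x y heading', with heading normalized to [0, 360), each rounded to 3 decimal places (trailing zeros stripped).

Executing turtle program step by step:
Start: pos=(0,0), heading=0, pen down
FD 13: (0,0) -> (13,0) [heading=0, draw]
LT 180: heading 0 -> 180
FD 1: (13,0) -> (12,0) [heading=180, draw]
FD 3: (12,0) -> (9,0) [heading=180, draw]
FD 18: (9,0) -> (-9,0) [heading=180, draw]
REPEAT 6 [
  -- iteration 1/6 --
  PU: pen up
  FD 18: (-9,0) -> (-27,0) [heading=180, move]
  FD 12: (-27,0) -> (-39,0) [heading=180, move]
  -- iteration 2/6 --
  PU: pen up
  FD 18: (-39,0) -> (-57,0) [heading=180, move]
  FD 12: (-57,0) -> (-69,0) [heading=180, move]
  -- iteration 3/6 --
  PU: pen up
  FD 18: (-69,0) -> (-87,0) [heading=180, move]
  FD 12: (-87,0) -> (-99,0) [heading=180, move]
  -- iteration 4/6 --
  PU: pen up
  FD 18: (-99,0) -> (-117,0) [heading=180, move]
  FD 12: (-117,0) -> (-129,0) [heading=180, move]
  -- iteration 5/6 --
  PU: pen up
  FD 18: (-129,0) -> (-147,0) [heading=180, move]
  FD 12: (-147,0) -> (-159,0) [heading=180, move]
  -- iteration 6/6 --
  PU: pen up
  FD 18: (-159,0) -> (-177,0) [heading=180, move]
  FD 12: (-177,0) -> (-189,0) [heading=180, move]
]
BK 18: (-189,0) -> (-171,0) [heading=180, move]
FD 15: (-171,0) -> (-186,0) [heading=180, move]
FD 9: (-186,0) -> (-195,0) [heading=180, move]
FD 3: (-195,0) -> (-198,0) [heading=180, move]
BK 15: (-198,0) -> (-183,0) [heading=180, move]
Final: pos=(-183,0), heading=180, 4 segment(s) drawn

Answer: -183 0 180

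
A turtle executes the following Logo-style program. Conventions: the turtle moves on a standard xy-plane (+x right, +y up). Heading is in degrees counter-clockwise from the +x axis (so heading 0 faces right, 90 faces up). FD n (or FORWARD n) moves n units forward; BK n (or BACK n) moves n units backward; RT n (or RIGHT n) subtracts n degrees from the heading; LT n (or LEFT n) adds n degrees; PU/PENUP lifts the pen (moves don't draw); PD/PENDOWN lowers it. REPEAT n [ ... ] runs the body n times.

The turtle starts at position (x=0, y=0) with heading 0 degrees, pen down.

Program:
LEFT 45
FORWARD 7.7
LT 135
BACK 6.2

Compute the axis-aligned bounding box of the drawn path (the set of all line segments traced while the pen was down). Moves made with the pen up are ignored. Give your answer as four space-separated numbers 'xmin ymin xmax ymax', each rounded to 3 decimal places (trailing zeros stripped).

Executing turtle program step by step:
Start: pos=(0,0), heading=0, pen down
LT 45: heading 0 -> 45
FD 7.7: (0,0) -> (5.445,5.445) [heading=45, draw]
LT 135: heading 45 -> 180
BK 6.2: (5.445,5.445) -> (11.645,5.445) [heading=180, draw]
Final: pos=(11.645,5.445), heading=180, 2 segment(s) drawn

Segment endpoints: x in {0, 5.445, 11.645}, y in {0, 5.445, 5.445}
xmin=0, ymin=0, xmax=11.645, ymax=5.445

Answer: 0 0 11.645 5.445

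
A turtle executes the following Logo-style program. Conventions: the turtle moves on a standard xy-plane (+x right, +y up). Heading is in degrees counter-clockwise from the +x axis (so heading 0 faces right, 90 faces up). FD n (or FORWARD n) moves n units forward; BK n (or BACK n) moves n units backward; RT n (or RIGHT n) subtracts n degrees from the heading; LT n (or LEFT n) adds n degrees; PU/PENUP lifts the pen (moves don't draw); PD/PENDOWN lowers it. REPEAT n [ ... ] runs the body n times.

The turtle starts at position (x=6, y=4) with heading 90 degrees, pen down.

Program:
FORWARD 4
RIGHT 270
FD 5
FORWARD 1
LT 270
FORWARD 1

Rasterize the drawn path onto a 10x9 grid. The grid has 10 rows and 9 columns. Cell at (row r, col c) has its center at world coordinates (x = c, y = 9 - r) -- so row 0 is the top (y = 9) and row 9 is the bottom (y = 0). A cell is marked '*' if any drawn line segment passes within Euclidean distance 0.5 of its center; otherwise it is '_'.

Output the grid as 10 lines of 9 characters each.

Answer: *________
*******__
______*__
______*__
______*__
______*__
_________
_________
_________
_________

Derivation:
Segment 0: (6,4) -> (6,8)
Segment 1: (6,8) -> (1,8)
Segment 2: (1,8) -> (0,8)
Segment 3: (0,8) -> (0,9)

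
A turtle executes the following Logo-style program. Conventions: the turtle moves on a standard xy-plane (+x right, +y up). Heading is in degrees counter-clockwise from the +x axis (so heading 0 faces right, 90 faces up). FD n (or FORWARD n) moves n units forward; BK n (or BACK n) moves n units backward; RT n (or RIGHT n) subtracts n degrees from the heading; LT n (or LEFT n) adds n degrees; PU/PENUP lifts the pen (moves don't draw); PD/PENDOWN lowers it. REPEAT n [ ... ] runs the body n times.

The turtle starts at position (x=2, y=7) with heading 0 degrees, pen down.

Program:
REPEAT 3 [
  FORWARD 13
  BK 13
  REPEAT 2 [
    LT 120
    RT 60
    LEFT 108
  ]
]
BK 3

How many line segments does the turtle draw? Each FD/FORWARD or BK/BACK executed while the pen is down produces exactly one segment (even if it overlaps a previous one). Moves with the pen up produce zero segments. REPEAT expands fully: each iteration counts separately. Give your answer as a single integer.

Executing turtle program step by step:
Start: pos=(2,7), heading=0, pen down
REPEAT 3 [
  -- iteration 1/3 --
  FD 13: (2,7) -> (15,7) [heading=0, draw]
  BK 13: (15,7) -> (2,7) [heading=0, draw]
  REPEAT 2 [
    -- iteration 1/2 --
    LT 120: heading 0 -> 120
    RT 60: heading 120 -> 60
    LT 108: heading 60 -> 168
    -- iteration 2/2 --
    LT 120: heading 168 -> 288
    RT 60: heading 288 -> 228
    LT 108: heading 228 -> 336
  ]
  -- iteration 2/3 --
  FD 13: (2,7) -> (13.876,1.712) [heading=336, draw]
  BK 13: (13.876,1.712) -> (2,7) [heading=336, draw]
  REPEAT 2 [
    -- iteration 1/2 --
    LT 120: heading 336 -> 96
    RT 60: heading 96 -> 36
    LT 108: heading 36 -> 144
    -- iteration 2/2 --
    LT 120: heading 144 -> 264
    RT 60: heading 264 -> 204
    LT 108: heading 204 -> 312
  ]
  -- iteration 3/3 --
  FD 13: (2,7) -> (10.699,-2.661) [heading=312, draw]
  BK 13: (10.699,-2.661) -> (2,7) [heading=312, draw]
  REPEAT 2 [
    -- iteration 1/2 --
    LT 120: heading 312 -> 72
    RT 60: heading 72 -> 12
    LT 108: heading 12 -> 120
    -- iteration 2/2 --
    LT 120: heading 120 -> 240
    RT 60: heading 240 -> 180
    LT 108: heading 180 -> 288
  ]
]
BK 3: (2,7) -> (1.073,9.853) [heading=288, draw]
Final: pos=(1.073,9.853), heading=288, 7 segment(s) drawn
Segments drawn: 7

Answer: 7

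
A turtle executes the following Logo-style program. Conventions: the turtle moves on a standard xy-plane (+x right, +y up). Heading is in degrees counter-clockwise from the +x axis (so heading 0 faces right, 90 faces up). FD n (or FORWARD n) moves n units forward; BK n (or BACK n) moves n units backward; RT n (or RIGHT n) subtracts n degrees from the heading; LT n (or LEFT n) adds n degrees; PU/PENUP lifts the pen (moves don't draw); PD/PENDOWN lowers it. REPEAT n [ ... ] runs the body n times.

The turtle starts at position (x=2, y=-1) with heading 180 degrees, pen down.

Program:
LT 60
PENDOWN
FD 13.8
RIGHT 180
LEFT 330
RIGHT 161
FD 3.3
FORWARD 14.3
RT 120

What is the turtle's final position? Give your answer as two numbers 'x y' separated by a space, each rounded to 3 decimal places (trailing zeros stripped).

Answer: -16.447 -26.234

Derivation:
Executing turtle program step by step:
Start: pos=(2,-1), heading=180, pen down
LT 60: heading 180 -> 240
PD: pen down
FD 13.8: (2,-1) -> (-4.9,-12.951) [heading=240, draw]
RT 180: heading 240 -> 60
LT 330: heading 60 -> 30
RT 161: heading 30 -> 229
FD 3.3: (-4.9,-12.951) -> (-7.065,-15.442) [heading=229, draw]
FD 14.3: (-7.065,-15.442) -> (-16.447,-26.234) [heading=229, draw]
RT 120: heading 229 -> 109
Final: pos=(-16.447,-26.234), heading=109, 3 segment(s) drawn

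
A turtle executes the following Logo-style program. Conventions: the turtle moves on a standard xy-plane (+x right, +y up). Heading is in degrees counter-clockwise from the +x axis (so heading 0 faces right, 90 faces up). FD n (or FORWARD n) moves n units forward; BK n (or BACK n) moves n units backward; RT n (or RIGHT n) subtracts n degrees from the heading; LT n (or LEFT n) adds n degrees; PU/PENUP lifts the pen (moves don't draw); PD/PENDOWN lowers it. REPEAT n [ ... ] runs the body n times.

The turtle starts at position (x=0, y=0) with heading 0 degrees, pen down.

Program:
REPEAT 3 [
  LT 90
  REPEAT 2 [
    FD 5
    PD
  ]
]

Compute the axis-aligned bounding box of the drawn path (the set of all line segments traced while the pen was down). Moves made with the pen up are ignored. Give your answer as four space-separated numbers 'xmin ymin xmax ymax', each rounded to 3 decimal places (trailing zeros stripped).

Answer: -10 0 0 10

Derivation:
Executing turtle program step by step:
Start: pos=(0,0), heading=0, pen down
REPEAT 3 [
  -- iteration 1/3 --
  LT 90: heading 0 -> 90
  REPEAT 2 [
    -- iteration 1/2 --
    FD 5: (0,0) -> (0,5) [heading=90, draw]
    PD: pen down
    -- iteration 2/2 --
    FD 5: (0,5) -> (0,10) [heading=90, draw]
    PD: pen down
  ]
  -- iteration 2/3 --
  LT 90: heading 90 -> 180
  REPEAT 2 [
    -- iteration 1/2 --
    FD 5: (0,10) -> (-5,10) [heading=180, draw]
    PD: pen down
    -- iteration 2/2 --
    FD 5: (-5,10) -> (-10,10) [heading=180, draw]
    PD: pen down
  ]
  -- iteration 3/3 --
  LT 90: heading 180 -> 270
  REPEAT 2 [
    -- iteration 1/2 --
    FD 5: (-10,10) -> (-10,5) [heading=270, draw]
    PD: pen down
    -- iteration 2/2 --
    FD 5: (-10,5) -> (-10,0) [heading=270, draw]
    PD: pen down
  ]
]
Final: pos=(-10,0), heading=270, 6 segment(s) drawn

Segment endpoints: x in {-10, -10, -10, -5, 0, 0, 0}, y in {0, 5, 10}
xmin=-10, ymin=0, xmax=0, ymax=10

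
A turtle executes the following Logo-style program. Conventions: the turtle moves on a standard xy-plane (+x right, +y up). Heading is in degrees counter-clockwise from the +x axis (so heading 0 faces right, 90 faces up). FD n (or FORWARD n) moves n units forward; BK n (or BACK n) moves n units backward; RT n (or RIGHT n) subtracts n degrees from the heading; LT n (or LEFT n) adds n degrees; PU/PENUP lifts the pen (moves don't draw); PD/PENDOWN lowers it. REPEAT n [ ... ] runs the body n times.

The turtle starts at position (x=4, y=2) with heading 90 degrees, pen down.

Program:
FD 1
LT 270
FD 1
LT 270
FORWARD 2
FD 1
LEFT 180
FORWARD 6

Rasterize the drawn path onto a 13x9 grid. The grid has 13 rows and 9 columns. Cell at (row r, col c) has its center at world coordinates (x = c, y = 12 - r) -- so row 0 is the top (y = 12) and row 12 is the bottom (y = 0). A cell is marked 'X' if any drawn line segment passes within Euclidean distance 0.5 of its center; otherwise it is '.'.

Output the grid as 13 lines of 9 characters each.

Answer: .........
.........
.........
.........
.........
.........
.....X...
.....X...
.....X...
....XX...
....XX...
.....X...
.....X...

Derivation:
Segment 0: (4,2) -> (4,3)
Segment 1: (4,3) -> (5,3)
Segment 2: (5,3) -> (5,1)
Segment 3: (5,1) -> (5,-0)
Segment 4: (5,-0) -> (5,6)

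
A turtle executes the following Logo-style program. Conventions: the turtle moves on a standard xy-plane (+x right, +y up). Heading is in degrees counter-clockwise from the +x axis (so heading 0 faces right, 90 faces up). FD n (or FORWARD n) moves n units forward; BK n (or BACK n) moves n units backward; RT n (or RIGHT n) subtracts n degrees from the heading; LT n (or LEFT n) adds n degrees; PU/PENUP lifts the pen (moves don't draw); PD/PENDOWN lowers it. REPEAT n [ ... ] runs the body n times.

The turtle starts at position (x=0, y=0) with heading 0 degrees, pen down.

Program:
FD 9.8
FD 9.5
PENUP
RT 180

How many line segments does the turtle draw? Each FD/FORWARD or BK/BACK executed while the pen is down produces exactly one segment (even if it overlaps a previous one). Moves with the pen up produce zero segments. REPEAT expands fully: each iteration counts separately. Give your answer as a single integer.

Executing turtle program step by step:
Start: pos=(0,0), heading=0, pen down
FD 9.8: (0,0) -> (9.8,0) [heading=0, draw]
FD 9.5: (9.8,0) -> (19.3,0) [heading=0, draw]
PU: pen up
RT 180: heading 0 -> 180
Final: pos=(19.3,0), heading=180, 2 segment(s) drawn
Segments drawn: 2

Answer: 2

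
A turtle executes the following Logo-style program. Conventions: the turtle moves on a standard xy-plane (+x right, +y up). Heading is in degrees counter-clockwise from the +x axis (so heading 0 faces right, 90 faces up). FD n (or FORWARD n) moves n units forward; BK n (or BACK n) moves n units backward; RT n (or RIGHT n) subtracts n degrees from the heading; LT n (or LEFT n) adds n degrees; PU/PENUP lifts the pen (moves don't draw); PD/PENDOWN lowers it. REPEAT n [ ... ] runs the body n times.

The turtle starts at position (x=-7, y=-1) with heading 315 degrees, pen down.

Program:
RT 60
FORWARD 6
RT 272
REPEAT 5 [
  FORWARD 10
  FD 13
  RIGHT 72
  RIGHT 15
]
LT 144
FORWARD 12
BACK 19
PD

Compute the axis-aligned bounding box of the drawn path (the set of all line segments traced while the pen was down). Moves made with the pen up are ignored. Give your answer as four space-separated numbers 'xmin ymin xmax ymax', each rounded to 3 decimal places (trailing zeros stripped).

Executing turtle program step by step:
Start: pos=(-7,-1), heading=315, pen down
RT 60: heading 315 -> 255
FD 6: (-7,-1) -> (-8.553,-6.796) [heading=255, draw]
RT 272: heading 255 -> 343
REPEAT 5 [
  -- iteration 1/5 --
  FD 10: (-8.553,-6.796) -> (1.01,-9.719) [heading=343, draw]
  FD 13: (1.01,-9.719) -> (13.442,-13.52) [heading=343, draw]
  RT 72: heading 343 -> 271
  RT 15: heading 271 -> 256
  -- iteration 2/5 --
  FD 10: (13.442,-13.52) -> (11.023,-23.223) [heading=256, draw]
  FD 13: (11.023,-23.223) -> (7.878,-35.837) [heading=256, draw]
  RT 72: heading 256 -> 184
  RT 15: heading 184 -> 169
  -- iteration 3/5 --
  FD 10: (7.878,-35.837) -> (-1.938,-33.929) [heading=169, draw]
  FD 13: (-1.938,-33.929) -> (-14.7,-31.448) [heading=169, draw]
  RT 72: heading 169 -> 97
  RT 15: heading 97 -> 82
  -- iteration 4/5 --
  FD 10: (-14.7,-31.448) -> (-13.308,-21.546) [heading=82, draw]
  FD 13: (-13.308,-21.546) -> (-11.499,-8.672) [heading=82, draw]
  RT 72: heading 82 -> 10
  RT 15: heading 10 -> 355
  -- iteration 5/5 --
  FD 10: (-11.499,-8.672) -> (-1.537,-9.544) [heading=355, draw]
  FD 13: (-1.537,-9.544) -> (11.414,-10.677) [heading=355, draw]
  RT 72: heading 355 -> 283
  RT 15: heading 283 -> 268
]
LT 144: heading 268 -> 52
FD 12: (11.414,-10.677) -> (18.802,-1.221) [heading=52, draw]
BK 19: (18.802,-1.221) -> (7.104,-16.193) [heading=52, draw]
PD: pen down
Final: pos=(7.104,-16.193), heading=52, 13 segment(s) drawn

Segment endpoints: x in {-14.7, -13.308, -11.499, -8.553, -7, -1.938, -1.537, 1.01, 7.104, 7.878, 11.023, 11.414, 13.442, 18.802}, y in {-35.837, -33.929, -31.448, -23.223, -21.546, -16.193, -13.52, -10.677, -9.719, -9.544, -8.672, -6.796, -1.221, -1}
xmin=-14.7, ymin=-35.837, xmax=18.802, ymax=-1

Answer: -14.7 -35.837 18.802 -1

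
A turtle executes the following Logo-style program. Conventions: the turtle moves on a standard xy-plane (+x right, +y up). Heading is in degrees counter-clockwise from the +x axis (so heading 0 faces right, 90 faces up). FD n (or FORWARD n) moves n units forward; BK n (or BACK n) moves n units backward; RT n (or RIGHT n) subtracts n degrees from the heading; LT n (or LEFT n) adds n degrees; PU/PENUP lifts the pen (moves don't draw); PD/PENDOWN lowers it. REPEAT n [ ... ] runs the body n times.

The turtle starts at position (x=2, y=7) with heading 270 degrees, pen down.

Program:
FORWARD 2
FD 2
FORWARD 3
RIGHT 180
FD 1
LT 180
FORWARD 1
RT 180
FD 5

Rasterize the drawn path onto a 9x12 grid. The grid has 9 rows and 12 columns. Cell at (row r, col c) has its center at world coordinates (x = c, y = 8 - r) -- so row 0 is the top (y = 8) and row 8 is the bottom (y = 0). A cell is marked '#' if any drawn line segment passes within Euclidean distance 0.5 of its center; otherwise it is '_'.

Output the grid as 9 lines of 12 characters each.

Segment 0: (2,7) -> (2,5)
Segment 1: (2,5) -> (2,3)
Segment 2: (2,3) -> (2,0)
Segment 3: (2,0) -> (2,1)
Segment 4: (2,1) -> (2,0)
Segment 5: (2,0) -> (2,5)

Answer: ____________
__#_________
__#_________
__#_________
__#_________
__#_________
__#_________
__#_________
__#_________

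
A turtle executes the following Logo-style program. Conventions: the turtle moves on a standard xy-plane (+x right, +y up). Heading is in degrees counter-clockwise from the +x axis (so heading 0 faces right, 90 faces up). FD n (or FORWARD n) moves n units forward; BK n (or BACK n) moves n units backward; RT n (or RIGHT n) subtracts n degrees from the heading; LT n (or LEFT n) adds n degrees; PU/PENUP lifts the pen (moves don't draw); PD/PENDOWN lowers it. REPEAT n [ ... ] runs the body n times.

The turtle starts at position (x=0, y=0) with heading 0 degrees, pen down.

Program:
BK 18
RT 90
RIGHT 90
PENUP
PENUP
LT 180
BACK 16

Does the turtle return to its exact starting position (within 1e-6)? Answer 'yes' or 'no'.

Executing turtle program step by step:
Start: pos=(0,0), heading=0, pen down
BK 18: (0,0) -> (-18,0) [heading=0, draw]
RT 90: heading 0 -> 270
RT 90: heading 270 -> 180
PU: pen up
PU: pen up
LT 180: heading 180 -> 0
BK 16: (-18,0) -> (-34,0) [heading=0, move]
Final: pos=(-34,0), heading=0, 1 segment(s) drawn

Start position: (0, 0)
Final position: (-34, 0)
Distance = 34; >= 1e-6 -> NOT closed

Answer: no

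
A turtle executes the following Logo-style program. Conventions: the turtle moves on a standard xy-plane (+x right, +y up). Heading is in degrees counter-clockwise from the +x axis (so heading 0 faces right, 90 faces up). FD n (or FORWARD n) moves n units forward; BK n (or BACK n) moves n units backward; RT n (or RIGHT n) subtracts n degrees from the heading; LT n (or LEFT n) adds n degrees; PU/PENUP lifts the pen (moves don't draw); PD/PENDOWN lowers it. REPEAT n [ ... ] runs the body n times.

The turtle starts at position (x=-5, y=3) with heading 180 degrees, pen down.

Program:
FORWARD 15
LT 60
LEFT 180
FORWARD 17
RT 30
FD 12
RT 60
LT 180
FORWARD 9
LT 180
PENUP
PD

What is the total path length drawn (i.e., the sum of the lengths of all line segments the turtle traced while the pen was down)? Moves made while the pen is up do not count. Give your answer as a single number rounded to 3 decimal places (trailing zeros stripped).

Executing turtle program step by step:
Start: pos=(-5,3), heading=180, pen down
FD 15: (-5,3) -> (-20,3) [heading=180, draw]
LT 60: heading 180 -> 240
LT 180: heading 240 -> 60
FD 17: (-20,3) -> (-11.5,17.722) [heading=60, draw]
RT 30: heading 60 -> 30
FD 12: (-11.5,17.722) -> (-1.108,23.722) [heading=30, draw]
RT 60: heading 30 -> 330
LT 180: heading 330 -> 150
FD 9: (-1.108,23.722) -> (-8.902,28.222) [heading=150, draw]
LT 180: heading 150 -> 330
PU: pen up
PD: pen down
Final: pos=(-8.902,28.222), heading=330, 4 segment(s) drawn

Segment lengths:
  seg 1: (-5,3) -> (-20,3), length = 15
  seg 2: (-20,3) -> (-11.5,17.722), length = 17
  seg 3: (-11.5,17.722) -> (-1.108,23.722), length = 12
  seg 4: (-1.108,23.722) -> (-8.902,28.222), length = 9
Total = 53

Answer: 53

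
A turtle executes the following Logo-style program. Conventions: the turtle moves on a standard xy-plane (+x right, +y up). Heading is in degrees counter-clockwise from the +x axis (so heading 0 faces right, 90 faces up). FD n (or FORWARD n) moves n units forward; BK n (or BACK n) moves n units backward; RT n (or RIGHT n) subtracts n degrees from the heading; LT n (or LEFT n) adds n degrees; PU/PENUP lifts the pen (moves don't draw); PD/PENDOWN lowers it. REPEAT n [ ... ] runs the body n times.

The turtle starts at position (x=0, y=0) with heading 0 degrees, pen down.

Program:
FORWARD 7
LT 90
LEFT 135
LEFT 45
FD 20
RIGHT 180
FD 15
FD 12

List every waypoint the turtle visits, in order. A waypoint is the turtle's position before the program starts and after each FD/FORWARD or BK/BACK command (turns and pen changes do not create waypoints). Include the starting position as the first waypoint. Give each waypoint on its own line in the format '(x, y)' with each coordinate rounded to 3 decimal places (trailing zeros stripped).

Executing turtle program step by step:
Start: pos=(0,0), heading=0, pen down
FD 7: (0,0) -> (7,0) [heading=0, draw]
LT 90: heading 0 -> 90
LT 135: heading 90 -> 225
LT 45: heading 225 -> 270
FD 20: (7,0) -> (7,-20) [heading=270, draw]
RT 180: heading 270 -> 90
FD 15: (7,-20) -> (7,-5) [heading=90, draw]
FD 12: (7,-5) -> (7,7) [heading=90, draw]
Final: pos=(7,7), heading=90, 4 segment(s) drawn
Waypoints (5 total):
(0, 0)
(7, 0)
(7, -20)
(7, -5)
(7, 7)

Answer: (0, 0)
(7, 0)
(7, -20)
(7, -5)
(7, 7)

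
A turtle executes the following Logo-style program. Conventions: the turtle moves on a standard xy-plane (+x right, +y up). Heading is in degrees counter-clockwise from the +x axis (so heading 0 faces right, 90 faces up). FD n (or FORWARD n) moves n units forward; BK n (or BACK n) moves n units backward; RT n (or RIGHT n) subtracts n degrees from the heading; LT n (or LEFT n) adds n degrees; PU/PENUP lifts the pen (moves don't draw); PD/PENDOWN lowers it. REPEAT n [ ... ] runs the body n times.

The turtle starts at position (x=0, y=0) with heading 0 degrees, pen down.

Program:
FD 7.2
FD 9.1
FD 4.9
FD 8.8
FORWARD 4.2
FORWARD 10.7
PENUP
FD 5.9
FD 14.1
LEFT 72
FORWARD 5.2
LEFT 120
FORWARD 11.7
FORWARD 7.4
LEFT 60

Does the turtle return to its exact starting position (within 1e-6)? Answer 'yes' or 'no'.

Executing turtle program step by step:
Start: pos=(0,0), heading=0, pen down
FD 7.2: (0,0) -> (7.2,0) [heading=0, draw]
FD 9.1: (7.2,0) -> (16.3,0) [heading=0, draw]
FD 4.9: (16.3,0) -> (21.2,0) [heading=0, draw]
FD 8.8: (21.2,0) -> (30,0) [heading=0, draw]
FD 4.2: (30,0) -> (34.2,0) [heading=0, draw]
FD 10.7: (34.2,0) -> (44.9,0) [heading=0, draw]
PU: pen up
FD 5.9: (44.9,0) -> (50.8,0) [heading=0, move]
FD 14.1: (50.8,0) -> (64.9,0) [heading=0, move]
LT 72: heading 0 -> 72
FD 5.2: (64.9,0) -> (66.507,4.945) [heading=72, move]
LT 120: heading 72 -> 192
FD 11.7: (66.507,4.945) -> (55.063,2.513) [heading=192, move]
FD 7.4: (55.063,2.513) -> (47.824,0.974) [heading=192, move]
LT 60: heading 192 -> 252
Final: pos=(47.824,0.974), heading=252, 6 segment(s) drawn

Start position: (0, 0)
Final position: (47.824, 0.974)
Distance = 47.834; >= 1e-6 -> NOT closed

Answer: no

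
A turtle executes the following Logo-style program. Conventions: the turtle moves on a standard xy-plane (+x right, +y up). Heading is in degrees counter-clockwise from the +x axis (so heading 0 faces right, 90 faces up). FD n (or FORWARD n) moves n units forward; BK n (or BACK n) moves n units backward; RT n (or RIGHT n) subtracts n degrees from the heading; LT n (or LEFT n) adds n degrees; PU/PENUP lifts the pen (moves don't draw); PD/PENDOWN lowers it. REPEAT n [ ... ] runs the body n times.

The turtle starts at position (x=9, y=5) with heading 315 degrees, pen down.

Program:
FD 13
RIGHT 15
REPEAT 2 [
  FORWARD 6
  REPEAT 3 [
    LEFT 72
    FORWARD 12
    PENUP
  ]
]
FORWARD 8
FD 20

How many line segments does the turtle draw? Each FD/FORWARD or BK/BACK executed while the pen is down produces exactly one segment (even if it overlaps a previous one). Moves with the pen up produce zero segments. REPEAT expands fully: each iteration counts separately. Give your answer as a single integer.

Executing turtle program step by step:
Start: pos=(9,5), heading=315, pen down
FD 13: (9,5) -> (18.192,-4.192) [heading=315, draw]
RT 15: heading 315 -> 300
REPEAT 2 [
  -- iteration 1/2 --
  FD 6: (18.192,-4.192) -> (21.192,-9.389) [heading=300, draw]
  REPEAT 3 [
    -- iteration 1/3 --
    LT 72: heading 300 -> 12
    FD 12: (21.192,-9.389) -> (32.93,-6.894) [heading=12, draw]
    PU: pen up
    -- iteration 2/3 --
    LT 72: heading 12 -> 84
    FD 12: (32.93,-6.894) -> (34.185,5.041) [heading=84, move]
    PU: pen up
    -- iteration 3/3 --
    LT 72: heading 84 -> 156
    FD 12: (34.185,5.041) -> (23.222,9.922) [heading=156, move]
    PU: pen up
  ]
  -- iteration 2/2 --
  FD 6: (23.222,9.922) -> (17.741,12.362) [heading=156, move]
  REPEAT 3 [
    -- iteration 1/3 --
    LT 72: heading 156 -> 228
    FD 12: (17.741,12.362) -> (9.711,3.444) [heading=228, move]
    PU: pen up
    -- iteration 2/3 --
    LT 72: heading 228 -> 300
    FD 12: (9.711,3.444) -> (15.711,-6.948) [heading=300, move]
    PU: pen up
    -- iteration 3/3 --
    LT 72: heading 300 -> 12
    FD 12: (15.711,-6.948) -> (27.449,-4.453) [heading=12, move]
    PU: pen up
  ]
]
FD 8: (27.449,-4.453) -> (35.274,-2.79) [heading=12, move]
FD 20: (35.274,-2.79) -> (54.837,1.368) [heading=12, move]
Final: pos=(54.837,1.368), heading=12, 3 segment(s) drawn
Segments drawn: 3

Answer: 3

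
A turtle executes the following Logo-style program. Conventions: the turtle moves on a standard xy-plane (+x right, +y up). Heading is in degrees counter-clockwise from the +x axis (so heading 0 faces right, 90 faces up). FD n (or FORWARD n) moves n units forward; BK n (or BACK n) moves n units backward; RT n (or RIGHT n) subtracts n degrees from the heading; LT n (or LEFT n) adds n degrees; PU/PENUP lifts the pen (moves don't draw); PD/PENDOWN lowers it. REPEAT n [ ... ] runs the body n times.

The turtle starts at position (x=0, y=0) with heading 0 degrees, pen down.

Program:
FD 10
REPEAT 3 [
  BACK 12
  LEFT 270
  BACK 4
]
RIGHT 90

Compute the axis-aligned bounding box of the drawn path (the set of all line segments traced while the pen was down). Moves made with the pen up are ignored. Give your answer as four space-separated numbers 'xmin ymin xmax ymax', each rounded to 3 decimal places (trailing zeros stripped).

Answer: -2 0 14 16

Derivation:
Executing turtle program step by step:
Start: pos=(0,0), heading=0, pen down
FD 10: (0,0) -> (10,0) [heading=0, draw]
REPEAT 3 [
  -- iteration 1/3 --
  BK 12: (10,0) -> (-2,0) [heading=0, draw]
  LT 270: heading 0 -> 270
  BK 4: (-2,0) -> (-2,4) [heading=270, draw]
  -- iteration 2/3 --
  BK 12: (-2,4) -> (-2,16) [heading=270, draw]
  LT 270: heading 270 -> 180
  BK 4: (-2,16) -> (2,16) [heading=180, draw]
  -- iteration 3/3 --
  BK 12: (2,16) -> (14,16) [heading=180, draw]
  LT 270: heading 180 -> 90
  BK 4: (14,16) -> (14,12) [heading=90, draw]
]
RT 90: heading 90 -> 0
Final: pos=(14,12), heading=0, 7 segment(s) drawn

Segment endpoints: x in {-2, -2, -2, 0, 2, 10, 14, 14}, y in {0, 4, 12, 16, 16, 16}
xmin=-2, ymin=0, xmax=14, ymax=16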